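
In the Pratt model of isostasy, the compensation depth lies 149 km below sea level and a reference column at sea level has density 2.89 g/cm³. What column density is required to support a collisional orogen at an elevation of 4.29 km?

Pratt balance: ρ_ref D = ρ (D + h).
ρ = ρ_ref D/(D + h) = 2.89 × 149 km/(149 km + 4.29 km) = 2.81 g/cm³.

2.81 g/cm³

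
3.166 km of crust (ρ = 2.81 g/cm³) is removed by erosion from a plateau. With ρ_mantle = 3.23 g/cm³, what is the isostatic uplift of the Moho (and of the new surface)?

Unloading: uplift u = e ρ_c/ρ_m = 3.166 km × 2.81/3.23 = 2.75 km.

2.75 km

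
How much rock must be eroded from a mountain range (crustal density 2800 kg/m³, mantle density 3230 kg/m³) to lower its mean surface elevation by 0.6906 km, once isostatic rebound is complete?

Net drop Δ = e − u = e − e ρ_c/ρ_m = e (ρ_m − ρ_c)/ρ_m.
e = Δ ρ_m/(ρ_m − ρ_c) = 0.6906 km × 3230/430 = 5.19 km.

5.19 km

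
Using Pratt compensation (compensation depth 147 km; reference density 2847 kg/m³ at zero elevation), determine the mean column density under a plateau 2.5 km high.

Pratt balance: ρ_ref D = ρ (D + h).
ρ = ρ_ref D/(D + h) = 2847 × 147 km/(147 km + 2.5 km) = 2800 kg/m³.

2800 kg/m³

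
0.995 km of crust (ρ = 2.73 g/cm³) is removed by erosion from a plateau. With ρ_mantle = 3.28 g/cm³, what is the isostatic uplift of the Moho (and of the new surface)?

0.828 km

Unloading: uplift u = e ρ_c/ρ_m = 0.995 km × 2.73/3.28 = 0.828 km.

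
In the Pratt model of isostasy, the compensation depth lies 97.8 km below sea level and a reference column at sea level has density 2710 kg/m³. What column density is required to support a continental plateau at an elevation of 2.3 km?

Pratt balance: ρ_ref D = ρ (D + h).
ρ = ρ_ref D/(D + h) = 2710 × 97.8 km/(97.8 km + 2.3 km) = 2650 kg/m³.

2650 kg/m³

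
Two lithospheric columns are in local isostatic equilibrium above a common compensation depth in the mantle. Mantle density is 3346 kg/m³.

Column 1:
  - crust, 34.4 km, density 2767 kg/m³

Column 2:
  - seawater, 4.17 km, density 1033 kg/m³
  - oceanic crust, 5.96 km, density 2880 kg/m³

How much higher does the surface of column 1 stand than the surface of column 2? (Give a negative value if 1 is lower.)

For any compensation level in the mantle, the mantle terms cancel and isostasy reduces to e = (Σt_1 − Σt_2) − (Σ(ρt)_1 − Σ(ρt)_2) / ρ_m.
Σt_1 = 34.4 km; Σt_2 = 10.13 km; Σ(ρt)_1 = 95184.8; Σ(ρt)_2 = 21472.41 (in km·kg/m³).
e = (34.4 − 10.13) − (95184.8 − 21472.41) / 3346 = 2.24 km.

2.24 km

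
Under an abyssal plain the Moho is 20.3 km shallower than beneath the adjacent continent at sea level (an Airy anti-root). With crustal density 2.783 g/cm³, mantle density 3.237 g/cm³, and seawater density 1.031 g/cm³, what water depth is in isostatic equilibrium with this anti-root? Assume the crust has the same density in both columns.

5.26 km

Replacing a thickness d of crust by seawater at the top must be balanced by replacing crust with mantle at the base: d (ρ_c − ρ_w) = a (ρ_m − ρ_c).
d = a (ρ_m − ρ_c)/(ρ_c − ρ_w) = 20.3 km × 0.454/1.752 = 5.26 km.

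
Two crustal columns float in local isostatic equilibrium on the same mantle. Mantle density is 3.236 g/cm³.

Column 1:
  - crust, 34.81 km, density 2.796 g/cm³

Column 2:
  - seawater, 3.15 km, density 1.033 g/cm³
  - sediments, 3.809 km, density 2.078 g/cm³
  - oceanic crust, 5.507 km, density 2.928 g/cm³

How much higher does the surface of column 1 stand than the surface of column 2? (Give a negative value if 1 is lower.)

0.701 km

For any compensation level in the mantle, the mantle terms cancel and isostasy reduces to e = (Σt_1 − Σt_2) − (Σ(ρt)_1 − Σ(ρt)_2) / ρ_m.
Σt_1 = 34.81 km; Σt_2 = 12.466 km; Σ(ρt)_1 = 97.32876; Σ(ρt)_2 = 27.293548 (in km·g/cm³).
e = (34.81 − 12.466) − (97.32876 − 27.293548) / 3.236 = 0.701 km.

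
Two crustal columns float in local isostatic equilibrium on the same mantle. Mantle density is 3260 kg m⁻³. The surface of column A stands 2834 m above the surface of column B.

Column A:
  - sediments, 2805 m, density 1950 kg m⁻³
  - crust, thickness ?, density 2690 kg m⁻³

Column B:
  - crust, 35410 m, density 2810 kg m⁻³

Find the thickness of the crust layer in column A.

37700 m

Take the compensation level at the base of the deeper column (depth z_c below the surface of column A) and equate Σ ρ_i t_i down to z_c; mantle fills any gap and the z_c terms cancel.
Column A: 2805×1950 + x×2690 + (z_c − 2805 − x)×3260
Column B: 2834×0 + 35410×2810 + (z_c − 2834 − 35410)×3260
The z_c×3260 term appears on both sides and cancels. Collect the known terms of each column as K = Σ(ρt)_known − 3260 × (depth of known layers): K_A = 5469750 − 3260×2805 = −3674550; K_B = 99502100 − 3260×(2834 + 35410) = −25173340.
Balance: K_A − x×(3260 − 2690) = K_B, so x = (K_A − K_B)/(3260 − 2690) = 21498800/570 = 37700 m.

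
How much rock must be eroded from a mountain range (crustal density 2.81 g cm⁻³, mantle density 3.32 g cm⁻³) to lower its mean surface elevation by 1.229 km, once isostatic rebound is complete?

8 km

Net drop Δ = e − u = e − e ρ_c/ρ_m = e (ρ_m − ρ_c)/ρ_m.
e = Δ ρ_m/(ρ_m − ρ_c) = 1.229 km × 3.32/0.51 = 8 km.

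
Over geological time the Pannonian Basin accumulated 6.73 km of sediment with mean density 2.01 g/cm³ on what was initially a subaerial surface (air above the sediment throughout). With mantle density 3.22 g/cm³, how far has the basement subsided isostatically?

Subaerial load: s = t ρ_sed / ρ_m = 6.73 km × 2.01/3.22 = 4.2 km.

4.2 km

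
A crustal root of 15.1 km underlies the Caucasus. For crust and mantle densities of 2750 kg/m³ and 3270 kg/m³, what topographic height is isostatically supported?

In Airy isostatic equilibrium: ρ_c h = (ρ_m − ρ_c) r.
h = r (ρ_m − ρ_c) / ρ_c = 15.1 km × (3270 − 2750) / 2750 = 2.86 km.

2.86 km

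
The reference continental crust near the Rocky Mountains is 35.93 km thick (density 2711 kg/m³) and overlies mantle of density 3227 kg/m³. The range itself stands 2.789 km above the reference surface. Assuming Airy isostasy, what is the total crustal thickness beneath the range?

53.4 km

Root depth r = h ρ_c / (ρ_m − ρ_c) = 2.789 km × 2711 / 516 = 14.65 km.
Total thickness = T + h + r = 35.93 km + 2.789 km + 14.65 km = 53.4 km.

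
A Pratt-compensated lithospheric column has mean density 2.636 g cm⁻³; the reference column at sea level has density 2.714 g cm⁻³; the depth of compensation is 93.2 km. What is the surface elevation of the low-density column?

ρ_ref D = ρ (D + h) → h = D (ρ_ref − ρ)/ρ.
h = 93.2 km × (2.714 − 2.636)/2.636 = 2.76 km.

2.76 km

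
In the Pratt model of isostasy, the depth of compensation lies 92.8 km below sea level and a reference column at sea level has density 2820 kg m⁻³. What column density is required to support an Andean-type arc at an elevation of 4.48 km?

Pratt balance: ρ_ref D = ρ (D + h).
ρ = ρ_ref D/(D + h) = 2820 × 92.8 km/(92.8 km + 4.48 km) = 2690 kg m⁻³.

2690 kg m⁻³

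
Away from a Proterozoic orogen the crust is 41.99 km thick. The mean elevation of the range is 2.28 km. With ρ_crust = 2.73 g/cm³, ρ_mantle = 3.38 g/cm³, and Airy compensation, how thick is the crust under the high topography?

53.8 km

Root depth r = h ρ_c / (ρ_m − ρ_c) = 2.28 km × 2.73 / 0.65 = 9.576 km.
Total thickness = T + h + r = 41.99 km + 2.28 km + 9.576 km = 53.8 km.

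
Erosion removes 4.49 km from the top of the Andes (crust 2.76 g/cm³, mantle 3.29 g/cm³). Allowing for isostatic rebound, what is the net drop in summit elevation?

Rebound u = e ρ_c/ρ_m = 4.49 km × 2.76/3.29 = 3.767 km.
Net surface drop = e − u = 4.49 km − 3.767 km = e (ρ_m − ρ_c)/ρ_m = 0.723 km.

0.723 km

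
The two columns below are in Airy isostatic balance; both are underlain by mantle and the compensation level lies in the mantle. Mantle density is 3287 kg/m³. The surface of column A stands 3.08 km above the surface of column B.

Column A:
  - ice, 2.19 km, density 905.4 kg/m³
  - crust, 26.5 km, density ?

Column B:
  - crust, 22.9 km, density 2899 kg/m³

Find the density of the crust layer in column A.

Take the compensation level at the base of the deeper column (depth z_c below the surface of column A) and equate Σ ρ_i t_i down to z_c; mantle fills any gap and the z_c terms cancel.
Column A: 2.19×905.4 + 26.5×ρ + (z_c − 28.69)×3287
Column B: 3.08×0 + 22.9×2899 + (z_c − 3.08 − 22.9)×3287
The z_c×3287 term appears on both sides and cancels. Collect the known terms of each column as K = Σ(ρt)_known − 3287 × (depth of known layers): K_A = 1982.826 − 3287×28.69 = −92321.204; K_B = 66387.1 − 3287×(3.08 + 22.9) = −19009.16.
Balance: K_A + 26.5×ρ = K_B, so ρ = (K_B − K_A)/26.5 = 73312/26.5 = 2770 kg/m³.

2770 kg/m³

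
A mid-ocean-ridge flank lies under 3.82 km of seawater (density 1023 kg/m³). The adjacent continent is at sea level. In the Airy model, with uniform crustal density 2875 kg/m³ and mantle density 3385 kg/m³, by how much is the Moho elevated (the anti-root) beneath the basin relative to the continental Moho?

Equating mass per unit area of the two columns: replacing crust with seawater at the top is compensated by replacing crust with mantle at the base: d (ρ_c − ρ_w) = a (ρ_m − ρ_c).
a = d (ρ_c − ρ_w)/(ρ_m − ρ_c) = 3.82 km × 1852/510 = 13.9 km.

13.9 km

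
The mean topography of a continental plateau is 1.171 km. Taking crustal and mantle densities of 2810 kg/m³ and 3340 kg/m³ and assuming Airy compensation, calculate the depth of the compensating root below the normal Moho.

6.21 km

By Archimedes' principle applied to the lithosphere: the weight of the topography is balanced by the buoyancy of the root, ρ_c h = (ρ_m − ρ_c) r.
r = h · ρ_c / (ρ_m − ρ_c) = 1.171 km × 2810 / (3340 − 2810) = 6.21 km.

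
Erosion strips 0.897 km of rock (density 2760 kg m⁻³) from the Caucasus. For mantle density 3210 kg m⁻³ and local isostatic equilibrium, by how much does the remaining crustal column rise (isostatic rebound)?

Unloading: uplift u = e ρ_c/ρ_m = 0.897 km × 2760/3210 = 0.771 km.

0.771 km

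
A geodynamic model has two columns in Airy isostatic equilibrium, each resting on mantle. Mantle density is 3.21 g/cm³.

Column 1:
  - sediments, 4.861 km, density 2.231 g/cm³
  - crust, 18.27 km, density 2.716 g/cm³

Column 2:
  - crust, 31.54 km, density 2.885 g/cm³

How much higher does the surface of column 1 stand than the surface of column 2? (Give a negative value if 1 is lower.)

For any compensation level in the mantle, the mantle terms cancel and isostasy reduces to e = (Σt_1 − Σt_2) − (Σ(ρt)_1 − Σ(ρt)_2) / ρ_m.
Σt_1 = 23.131 km; Σt_2 = 31.54 km; Σ(ρt)_1 = 60.466211; Σ(ρt)_2 = 90.9929 (in km·g/cm³).
e = (23.131 − 31.54) − (60.466211 − 90.9929) / 3.21 = 1.1 km.

1.1 km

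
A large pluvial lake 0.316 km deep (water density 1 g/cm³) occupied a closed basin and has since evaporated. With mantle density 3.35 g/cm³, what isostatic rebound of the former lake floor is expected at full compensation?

0.0943 km

u = d ρ_w/ρ_m = 0.316 km × 1/3.35 = 0.0943 km.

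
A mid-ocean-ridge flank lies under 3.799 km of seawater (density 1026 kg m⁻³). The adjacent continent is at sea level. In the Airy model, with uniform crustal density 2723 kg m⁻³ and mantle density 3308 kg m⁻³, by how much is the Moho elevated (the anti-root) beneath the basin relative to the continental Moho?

11 km

Equating mass per unit area of the two columns: replacing crust with seawater at the top is compensated by replacing crust with mantle at the base: d (ρ_c − ρ_w) = a (ρ_m − ρ_c).
a = d (ρ_c − ρ_w)/(ρ_m − ρ_c) = 3.799 km × 1697/585 = 11 km.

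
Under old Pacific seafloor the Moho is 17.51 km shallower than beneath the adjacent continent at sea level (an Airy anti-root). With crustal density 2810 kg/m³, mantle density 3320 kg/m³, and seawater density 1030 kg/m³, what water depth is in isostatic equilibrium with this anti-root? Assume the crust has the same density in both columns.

Replacing a thickness d of crust by seawater at the top must be balanced by replacing crust with mantle at the base: d (ρ_c − ρ_w) = a (ρ_m − ρ_c).
d = a (ρ_m − ρ_c)/(ρ_c − ρ_w) = 17.51 km × 510/1780 = 5.02 km.

5.02 km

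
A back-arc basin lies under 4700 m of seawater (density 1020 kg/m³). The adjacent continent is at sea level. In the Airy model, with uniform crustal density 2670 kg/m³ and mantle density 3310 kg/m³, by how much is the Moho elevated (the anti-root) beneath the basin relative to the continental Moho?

For local isostatic compensation: replacing crust with seawater at the top is compensated by replacing crust with mantle at the base: d (ρ_c − ρ_w) = a (ρ_m − ρ_c).
a = d (ρ_c − ρ_w)/(ρ_m − ρ_c) = 4700 m × 1650/640 = 12100 m.

12100 m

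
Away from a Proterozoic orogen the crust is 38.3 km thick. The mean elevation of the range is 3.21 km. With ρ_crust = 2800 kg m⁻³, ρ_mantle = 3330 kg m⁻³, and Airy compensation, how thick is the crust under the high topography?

58.5 km

Root depth r = h ρ_c / (ρ_m − ρ_c) = 3.21 km × 2800 / 530 = 16.96 km.
Total thickness = T + h + r = 38.3 km + 3.21 km + 16.96 km = 58.5 km.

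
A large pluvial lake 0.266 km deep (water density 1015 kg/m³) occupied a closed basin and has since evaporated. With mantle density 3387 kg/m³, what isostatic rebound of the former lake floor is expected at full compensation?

0.0797 km

u = d ρ_w/ρ_m = 0.266 km × 1015/3387 = 0.0797 km.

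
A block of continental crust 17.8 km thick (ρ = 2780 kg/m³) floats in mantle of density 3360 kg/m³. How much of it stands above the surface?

Floating equilibrium: submerged depth d = t ρ_obj/ρ_fluid = 17.8 km × 2780/3360 = 14.73 km.
Freeboard = t − d = 17.8 km − 14.73 km = 3.07 km.

3.07 km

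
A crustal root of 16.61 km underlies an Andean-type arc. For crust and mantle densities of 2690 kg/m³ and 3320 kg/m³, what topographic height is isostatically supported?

Equating mass per unit area of the two columns: ρ_c h = (ρ_m − ρ_c) r.
h = r (ρ_m − ρ_c) / ρ_c = 16.61 km × (3320 − 2690) / 2690 = 3.89 km.

3.89 km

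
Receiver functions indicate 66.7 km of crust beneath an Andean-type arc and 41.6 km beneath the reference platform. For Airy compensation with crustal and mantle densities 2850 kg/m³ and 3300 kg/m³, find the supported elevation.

Excess crust Δ = 66.7 km − 41.6 km = 25.1 km, split between elevation h and root r with h + r = Δ.
Airy balance ρ_c h = (ρ_m − ρ_c) r gives r = h ρ_c/(ρ_m − ρ_c), so h (1 + ρ_c/(ρ_m − ρ_c)) = Δ, i.e. h = Δ (ρ_m − ρ_c)/ρ_m.
h = 25.1 km × 450/3300 = 3.42 km.

3.42 km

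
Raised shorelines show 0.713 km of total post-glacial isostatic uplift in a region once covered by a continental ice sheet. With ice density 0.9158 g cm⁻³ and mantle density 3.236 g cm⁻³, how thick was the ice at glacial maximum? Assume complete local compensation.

2.52 km

u = t ρ_ice/ρ_m → t = u ρ_m/ρ_ice = 0.713 km × 3.236/0.9158 = 2.52 km.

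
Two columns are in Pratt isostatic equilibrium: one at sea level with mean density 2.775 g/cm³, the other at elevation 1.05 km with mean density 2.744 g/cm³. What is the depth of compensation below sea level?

ρ_ref D = ρ (D + h) → D (ρ_ref − ρ) = ρ h.
D = ρ h/(ρ_ref − ρ) = 2.744 × 1.05 km/(2.775 − 2.744) = 92.9 km.

92.9 km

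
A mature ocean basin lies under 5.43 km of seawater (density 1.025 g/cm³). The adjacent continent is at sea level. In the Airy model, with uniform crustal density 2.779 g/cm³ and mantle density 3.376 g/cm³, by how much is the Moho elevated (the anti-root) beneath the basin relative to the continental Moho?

Isostatic balance requires: replacing crust with seawater at the top is compensated by replacing crust with mantle at the base: d (ρ_c − ρ_w) = a (ρ_m − ρ_c).
a = d (ρ_c − ρ_w)/(ρ_m − ρ_c) = 5.43 km × 1.754/0.597 = 16 km.

16 km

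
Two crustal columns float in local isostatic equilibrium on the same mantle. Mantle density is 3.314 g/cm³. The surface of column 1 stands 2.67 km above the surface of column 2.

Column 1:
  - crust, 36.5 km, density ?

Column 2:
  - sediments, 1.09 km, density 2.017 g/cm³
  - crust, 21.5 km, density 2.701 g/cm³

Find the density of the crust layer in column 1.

Take the compensation level at the base of the deeper column (depth z_c below the surface of column 1) and equate Σ ρ_i t_i down to z_c; mantle fills any gap and the z_c terms cancel.
Column 1: 36.5×ρ + (z_c − 36.5)×3.314
Column 2: 2.67×0 + 1.09×2.017 + 21.5×2.701 + (z_c − 2.67 − 22.59)×3.314
The z_c×3.314 term appears on both sides and cancels. Collect the known terms of each column as K = Σ(ρt)_known − 3.314 × (depth of known layers): K_1 = 0 − 3.314×36.5 = −120.961; K_2 = 60.27003 − 3.314×(2.67 + 22.59) = −23.44161.
Balance: K_1 + 36.5×ρ = K_2, so ρ = (K_2 − K_1)/36.5 = 97.5194/36.5 = 2.67 g/cm³.

2.67 g/cm³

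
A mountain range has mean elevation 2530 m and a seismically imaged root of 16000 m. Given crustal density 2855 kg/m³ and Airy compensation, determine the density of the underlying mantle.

3310 kg/m³

Airy balance: ρ_c h = (ρ_m − ρ_c) r → ρ_m = ρ_c (1 + h/r).
ρ_m = 2855 × (1 + 2530 m/16000 m) = 3310 kg/m³.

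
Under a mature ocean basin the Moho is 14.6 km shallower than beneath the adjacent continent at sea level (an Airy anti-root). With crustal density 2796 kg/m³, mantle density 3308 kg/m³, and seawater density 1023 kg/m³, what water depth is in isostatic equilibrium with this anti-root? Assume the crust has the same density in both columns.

4.22 km

Replacing a thickness d of crust by seawater at the top must be balanced by replacing crust with mantle at the base: d (ρ_c − ρ_w) = a (ρ_m − ρ_c).
d = a (ρ_m − ρ_c)/(ρ_c − ρ_w) = 14.6 km × 512/1773 = 4.22 km.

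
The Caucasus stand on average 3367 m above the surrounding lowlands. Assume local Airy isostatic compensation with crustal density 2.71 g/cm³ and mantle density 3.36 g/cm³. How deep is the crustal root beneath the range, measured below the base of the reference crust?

Isostatic balance requires: the weight of the topography is balanced by the buoyancy of the root, ρ_c h = (ρ_m − ρ_c) r.
r = h · ρ_c / (ρ_m − ρ_c) = 3367 m × 2.71 / (3.36 − 2.71) = 14000 m.

14000 m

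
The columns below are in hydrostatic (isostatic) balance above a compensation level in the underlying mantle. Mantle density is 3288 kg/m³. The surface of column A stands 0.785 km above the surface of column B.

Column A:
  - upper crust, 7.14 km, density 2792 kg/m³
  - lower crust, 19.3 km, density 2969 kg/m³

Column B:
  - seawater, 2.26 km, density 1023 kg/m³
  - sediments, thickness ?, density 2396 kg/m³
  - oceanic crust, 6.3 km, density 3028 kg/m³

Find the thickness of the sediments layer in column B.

0.404 km

Take the compensation level at the base of the deeper column (depth z_c below the surface of column A) and equate Σ ρ_i t_i down to z_c; mantle fills any gap and the z_c terms cancel.
Column A: 7.14×2792 + 19.3×2969 + (z_c − 26.44)×3288
Column B: 0.785×0 + 2.26×1023 + x×2396 + 6.3×3028 + (z_c − 0.785 − 8.56 − x)×3288
The z_c×3288 term appears on both sides and cancels. Collect the known terms of each column as K = Σ(ρt)_known − 3288 × (depth of known layers): K_A = 77236.58 − 3288×26.44 = −9698.14; K_B = 21388.38 − 3288×(0.785 + 8.56) = −9337.98.
Balance: K_A = K_B − x×(3288 − 2396), so x = (K_B − K_A)/(3288 − 2396) = 360.16/892 = 0.404 km.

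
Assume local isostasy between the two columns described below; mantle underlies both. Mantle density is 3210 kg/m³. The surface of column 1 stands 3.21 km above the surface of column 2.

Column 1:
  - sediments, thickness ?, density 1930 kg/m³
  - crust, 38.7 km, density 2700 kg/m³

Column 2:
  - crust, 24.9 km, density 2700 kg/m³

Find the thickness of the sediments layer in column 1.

Take the compensation level at the base of the deeper column (depth z_c below the surface of column 1) and equate Σ ρ_i t_i down to z_c; mantle fills any gap and the z_c terms cancel.
Column 1: x×1930 + 38.7×2700 + (z_c − 38.7 − x)×3210
Column 2: 3.21×0 + 24.9×2700 + (z_c − 3.21 − 24.9)×3210
The z_c×3210 term appears on both sides and cancels. Collect the known terms of each column as K = Σ(ρt)_known − 3210 × (depth of known layers): K_1 = 104490 − 3210×38.7 = −19737; K_2 = 67230 − 3210×(3.21 + 24.9) = −23003.1.
Balance: K_1 − x×(3210 − 1930) = K_2, so x = (K_1 − K_2)/(3210 − 1930) = 3266.1/1280 = 2.55 km.

2.55 km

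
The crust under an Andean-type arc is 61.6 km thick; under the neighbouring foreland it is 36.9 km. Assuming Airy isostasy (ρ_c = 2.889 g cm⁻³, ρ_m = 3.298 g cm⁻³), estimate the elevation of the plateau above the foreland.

3.06 km

Excess crust Δ = 61.6 km − 36.9 km = 24.7 km, split between elevation h and root r with h + r = Δ.
Airy balance ρ_c h = (ρ_m − ρ_c) r gives r = h ρ_c/(ρ_m − ρ_c), so h (1 + ρ_c/(ρ_m − ρ_c)) = Δ, i.e. h = Δ (ρ_m − ρ_c)/ρ_m.
h = 24.7 km × 0.409/3.298 = 3.06 km.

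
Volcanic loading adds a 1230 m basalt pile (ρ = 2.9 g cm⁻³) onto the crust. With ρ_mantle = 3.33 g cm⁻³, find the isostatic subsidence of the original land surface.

1070 m

Subaerial loading: s = t ρ_load / ρ_m.
s = 1230 m × 2.9/3.33 = 1070 m.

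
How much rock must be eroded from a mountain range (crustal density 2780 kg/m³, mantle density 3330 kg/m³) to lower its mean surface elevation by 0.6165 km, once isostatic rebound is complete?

3.73 km

Net drop Δ = e − u = e − e ρ_c/ρ_m = e (ρ_m − ρ_c)/ρ_m.
e = Δ ρ_m/(ρ_m − ρ_c) = 0.6165 km × 3330/550 = 3.73 km.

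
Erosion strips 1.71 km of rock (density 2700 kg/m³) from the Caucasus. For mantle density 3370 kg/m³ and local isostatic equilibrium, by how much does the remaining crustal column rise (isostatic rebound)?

1.37 km

Unloading: uplift u = e ρ_c/ρ_m = 1.71 km × 2700/3370 = 1.37 km.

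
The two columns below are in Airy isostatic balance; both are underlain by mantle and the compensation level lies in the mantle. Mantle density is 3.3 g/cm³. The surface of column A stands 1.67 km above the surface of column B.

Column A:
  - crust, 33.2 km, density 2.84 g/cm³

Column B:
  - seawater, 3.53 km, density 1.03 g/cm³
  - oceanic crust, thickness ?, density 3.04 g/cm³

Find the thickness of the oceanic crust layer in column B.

6.72 km

Take the compensation level at the base of the deeper column (depth z_c below the surface of column A) and equate Σ ρ_i t_i down to z_c; mantle fills any gap and the z_c terms cancel.
Column A: 33.2×2.84 + (z_c − 33.2)×3.3
Column B: 1.67×0 + 3.53×1.03 + x×3.04 + (z_c − 1.67 − 3.53 − x)×3.3
The z_c×3.3 term appears on both sides and cancels. Collect the known terms of each column as K = Σ(ρt)_known − 3.3 × (depth of known layers): K_A = 94.288 − 3.3×33.2 = −15.272; K_B = 3.6359 − 3.3×(1.67 + 3.53) = −13.5241.
Balance: K_A = K_B − x×(3.3 − 3.04), so x = (K_B − K_A)/(3.3 − 3.04) = 1.7479/0.26 = 6.72 km.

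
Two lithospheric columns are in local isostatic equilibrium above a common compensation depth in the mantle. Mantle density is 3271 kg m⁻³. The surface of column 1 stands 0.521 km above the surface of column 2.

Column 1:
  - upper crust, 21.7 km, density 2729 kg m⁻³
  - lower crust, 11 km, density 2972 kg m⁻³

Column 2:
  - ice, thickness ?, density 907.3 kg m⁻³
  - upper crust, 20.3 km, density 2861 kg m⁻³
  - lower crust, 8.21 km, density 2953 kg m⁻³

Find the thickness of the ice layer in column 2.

Take the compensation level at the base of the deeper column (depth z_c below the surface of column 1) and equate Σ ρ_i t_i down to z_c; mantle fills any gap and the z_c terms cancel.
Column 1: 21.7×2729 + 11×2972 + (z_c − 32.7)×3271
Column 2: 0.521×0 + x×907.3 + 20.3×2861 + 8.21×2953 + (z_c − 0.521 − 28.51 − x)×3271
The z_c×3271 term appears on both sides and cancels. Collect the known terms of each column as K = Σ(ρt)_known − 3271 × (depth of known layers): K_1 = 91911.3 − 3271×32.7 = −15050.4; K_2 = 82322.43 − 3271×(0.521 + 28.51) = −12637.971.
Balance: K_1 = K_2 − x×(3271 − 907.3), so x = (K_2 − K_1)/(3271 − 907.3) = 2412.43/2363.7 = 1.02 km.

1.02 km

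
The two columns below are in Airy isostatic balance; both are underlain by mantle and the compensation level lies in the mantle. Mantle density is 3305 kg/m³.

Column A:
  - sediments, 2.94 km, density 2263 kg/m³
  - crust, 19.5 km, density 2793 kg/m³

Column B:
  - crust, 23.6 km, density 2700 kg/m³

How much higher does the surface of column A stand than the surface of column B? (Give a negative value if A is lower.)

For any compensation level in the mantle, the mantle terms cancel and isostasy reduces to e = (Σt_A − Σt_B) − (Σ(ρt)_A − Σ(ρt)_B) / ρ_m.
Σt_A = 22.44 km; Σt_B = 23.6 km; Σ(ρt)_A = 61116.72; Σ(ρt)_B = 63720 (in km·kg/m³).
e = (22.44 − 23.6) − (61116.72 − 63720) / 3305 = −0.372 km.

−0.372 km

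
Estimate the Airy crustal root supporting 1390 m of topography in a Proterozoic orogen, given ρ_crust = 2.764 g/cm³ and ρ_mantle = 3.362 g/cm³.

For local isostatic compensation: the weight of the topography is balanced by the buoyancy of the root, ρ_c h = (ρ_m − ρ_c) r.
r = h · ρ_c / (ρ_m − ρ_c) = 1390 m × 2.764 / (3.362 − 2.764) = 6420 m.

6420 m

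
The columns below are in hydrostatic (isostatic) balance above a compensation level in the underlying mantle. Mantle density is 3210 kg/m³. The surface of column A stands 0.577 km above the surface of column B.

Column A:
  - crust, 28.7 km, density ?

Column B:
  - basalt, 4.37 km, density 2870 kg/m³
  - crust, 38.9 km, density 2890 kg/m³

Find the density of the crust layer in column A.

Take the compensation level at the base of the deeper column (depth z_c below the surface of column A) and equate Σ ρ_i t_i down to z_c; mantle fills any gap and the z_c terms cancel.
Column A: 28.7×ρ + (z_c − 28.7)×3210
Column B: 0.577×0 + 4.37×2870 + 38.9×2890 + (z_c − 0.577 − 43.27)×3210
The z_c×3210 term appears on both sides and cancels. Collect the known terms of each column as K = Σ(ρt)_known − 3210 × (depth of known layers): K_A = 0 − 3210×28.7 = −92127; K_B = 124962.9 − 3210×(0.577 + 43.27) = −15785.97.
Balance: K_A + 28.7×ρ = K_B, so ρ = (K_B − K_A)/28.7 = 76341/28.7 = 2660 kg/m³.

2660 kg/m³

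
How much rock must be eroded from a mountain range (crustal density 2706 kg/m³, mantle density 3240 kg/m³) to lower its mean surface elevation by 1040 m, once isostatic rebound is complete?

Net drop Δ = e − u = e − e ρ_c/ρ_m = e (ρ_m − ρ_c)/ρ_m.
e = Δ ρ_m/(ρ_m − ρ_c) = 1040 m × 3240/534 = 6310 m.

6310 m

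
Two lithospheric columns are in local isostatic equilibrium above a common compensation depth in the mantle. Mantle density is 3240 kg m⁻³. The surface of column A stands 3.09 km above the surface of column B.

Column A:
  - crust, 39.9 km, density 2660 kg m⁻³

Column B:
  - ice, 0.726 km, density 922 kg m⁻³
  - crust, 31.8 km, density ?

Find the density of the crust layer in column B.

2880 kg m⁻³

Take the compensation level at the base of the deeper column (depth z_c below the surface of column A) and equate Σ ρ_i t_i down to z_c; mantle fills any gap and the z_c terms cancel.
Column A: 39.9×2660 + (z_c − 39.9)×3240
Column B: 3.09×0 + 0.726×922 + 31.8×ρ + (z_c − 3.09 − 32.526)×3240
The z_c×3240 term appears on both sides and cancels. Collect the known terms of each column as K = Σ(ρt)_known − 3240 × (depth of known layers): K_A = 106134 − 3240×39.9 = −23142; K_B = 669.372 − 3240×(3.09 + 32.526) = −114726.468.
Balance: K_A = K_B + 31.8×ρ, so ρ = (K_A − K_B)/31.8 = 91584.5/31.8 = 2880 kg m⁻³.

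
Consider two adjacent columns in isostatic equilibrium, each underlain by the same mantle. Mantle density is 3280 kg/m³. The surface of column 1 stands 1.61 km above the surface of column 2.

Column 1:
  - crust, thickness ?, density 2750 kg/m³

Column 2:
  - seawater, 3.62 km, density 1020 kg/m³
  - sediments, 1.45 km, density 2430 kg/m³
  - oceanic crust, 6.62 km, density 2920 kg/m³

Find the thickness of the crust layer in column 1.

Take the compensation level at the base of the deeper column (depth z_c below the surface of column 1) and equate Σ ρ_i t_i down to z_c; mantle fills any gap and the z_c terms cancel.
Column 1: x×2750 + (z_c − 0 − x)×3280
Column 2: 1.61×0 + 3.62×1020 + 1.45×2430 + 6.62×2920 + (z_c − 1.61 − 11.69)×3280
The z_c×3280 term appears on both sides and cancels. Collect the known terms of each column as K = Σ(ρt)_known − 3280 × (depth of known layers): K_1 = 0 − 3280×0 = 0; K_2 = 26546.3 − 3280×(1.61 + 11.69) = −17077.7.
Balance: K_1 − x×(3280 − 2750) = K_2, so x = (K_1 − K_2)/(3280 − 2750) = 17077.7/530 = 32.2 km.

32.2 km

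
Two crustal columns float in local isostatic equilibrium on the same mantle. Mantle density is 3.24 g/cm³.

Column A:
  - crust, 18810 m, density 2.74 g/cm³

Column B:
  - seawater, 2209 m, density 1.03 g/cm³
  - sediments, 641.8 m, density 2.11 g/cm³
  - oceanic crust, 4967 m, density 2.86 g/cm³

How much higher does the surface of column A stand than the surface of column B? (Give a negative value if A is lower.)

For any compensation level in the mantle, the mantle terms cancel and isostasy reduces to e = (Σt_A − Σt_B) − (Σ(ρt)_A − Σ(ρt)_B) / ρ_m.
Σt_A = 18810 m; Σt_B = 7817.8 m; Σ(ρt)_A = 51539.4; Σ(ρt)_B = 17835.088 (in m·g/cm³).
e = (18810 − 7817.8) − (51539.4 − 17835.088) / 3.24 = 590 m.

590 m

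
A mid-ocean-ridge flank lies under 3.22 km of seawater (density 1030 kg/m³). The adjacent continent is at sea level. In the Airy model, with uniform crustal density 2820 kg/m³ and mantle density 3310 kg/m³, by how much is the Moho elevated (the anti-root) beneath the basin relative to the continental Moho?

11.8 km

Balancing pressure at the compensation depth: replacing crust with seawater at the top is compensated by replacing crust with mantle at the base: d (ρ_c − ρ_w) = a (ρ_m − ρ_c).
a = d (ρ_c − ρ_w)/(ρ_m − ρ_c) = 3.22 km × 1790/490 = 11.8 km.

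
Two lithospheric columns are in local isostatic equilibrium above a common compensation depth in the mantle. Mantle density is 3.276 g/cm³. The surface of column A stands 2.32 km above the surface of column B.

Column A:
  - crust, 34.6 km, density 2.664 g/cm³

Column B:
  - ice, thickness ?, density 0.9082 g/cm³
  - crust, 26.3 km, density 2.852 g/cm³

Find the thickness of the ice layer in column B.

1.02 km

Take the compensation level at the base of the deeper column (depth z_c below the surface of column A) and equate Σ ρ_i t_i down to z_c; mantle fills any gap and the z_c terms cancel.
Column A: 34.6×2.664 + (z_c − 34.6)×3.276
Column B: 2.32×0 + x×0.9082 + 26.3×2.852 + (z_c − 2.32 − 26.3 − x)×3.276
The z_c×3.276 term appears on both sides and cancels. Collect the known terms of each column as K = Σ(ρt)_known − 3.276 × (depth of known layers): K_A = 92.1744 − 3.276×34.6 = −21.1752; K_B = 75.0076 − 3.276×(2.32 + 26.3) = −18.75152.
Balance: K_A = K_B − x×(3.276 − 0.9082), so x = (K_B − K_A)/(3.276 − 0.9082) = 2.42368/2.3678 = 1.02 km.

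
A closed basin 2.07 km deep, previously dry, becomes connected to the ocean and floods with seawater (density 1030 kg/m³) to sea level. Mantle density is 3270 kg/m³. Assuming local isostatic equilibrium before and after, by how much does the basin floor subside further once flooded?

After flooding the water column is d + s deep. Its weight must equal the weight of mantle displaced by the extra subsidence s: (d + s) ρ_w = s ρ_m.
s = d ρ_w / (ρ_m − ρ_w) = 2.07 km × 1030/(3270 − 1030) = 0.952 km.

0.952 km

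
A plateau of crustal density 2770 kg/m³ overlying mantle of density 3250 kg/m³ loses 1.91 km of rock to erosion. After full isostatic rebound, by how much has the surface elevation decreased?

Rebound u = e ρ_c/ρ_m = 1.91 km × 2770/3250 = 1.628 km.
Net surface drop = e − u = 1.91 km − 1.628 km = e (ρ_m − ρ_c)/ρ_m = 0.282 km.

0.282 km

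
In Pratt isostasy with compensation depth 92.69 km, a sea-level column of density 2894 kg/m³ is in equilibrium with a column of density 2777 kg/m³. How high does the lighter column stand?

3.91 km

ρ_ref D = ρ (D + h) → h = D (ρ_ref − ρ)/ρ.
h = 92.69 km × (2894 − 2777)/2777 = 3.91 km.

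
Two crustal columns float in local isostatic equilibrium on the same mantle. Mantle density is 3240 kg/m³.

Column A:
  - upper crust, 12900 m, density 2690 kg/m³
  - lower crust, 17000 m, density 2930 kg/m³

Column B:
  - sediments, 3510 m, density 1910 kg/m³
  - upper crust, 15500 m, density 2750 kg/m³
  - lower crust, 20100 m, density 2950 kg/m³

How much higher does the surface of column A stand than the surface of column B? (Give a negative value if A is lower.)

For any compensation level in the mantle, the mantle terms cancel and isostasy reduces to e = (Σt_A − Σt_B) − (Σ(ρt)_A − Σ(ρt)_B) / ρ_m.
Σt_A = 29900 m; Σt_B = 39110 m; Σ(ρt)_A = 84511000; Σ(ρt)_B = 108624100 (in m·kg/m³).
e = (29900 − 39110) − (84511000 − 108624100) / 3240 = −1770 m.

−1770 m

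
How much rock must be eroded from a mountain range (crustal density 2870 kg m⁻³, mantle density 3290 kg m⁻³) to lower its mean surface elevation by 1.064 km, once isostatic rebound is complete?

Net drop Δ = e − u = e − e ρ_c/ρ_m = e (ρ_m − ρ_c)/ρ_m.
e = Δ ρ_m/(ρ_m − ρ_c) = 1.064 km × 3290/420 = 8.33 km.

8.33 km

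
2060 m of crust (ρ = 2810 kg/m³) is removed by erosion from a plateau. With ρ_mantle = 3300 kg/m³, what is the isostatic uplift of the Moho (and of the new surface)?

Unloading: uplift u = e ρ_c/ρ_m = 2060 m × 2810/3300 = 1750 m.

1750 m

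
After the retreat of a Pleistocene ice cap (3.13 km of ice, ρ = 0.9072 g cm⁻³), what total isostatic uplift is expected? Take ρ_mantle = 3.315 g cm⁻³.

Removing the load lets mantle flow back in; uplift u satisfies ρ_ice t = ρ_m u.
u = t ρ_ice/ρ_m = 3.13 km × 0.9072/3.315 = 0.857 km.

0.857 km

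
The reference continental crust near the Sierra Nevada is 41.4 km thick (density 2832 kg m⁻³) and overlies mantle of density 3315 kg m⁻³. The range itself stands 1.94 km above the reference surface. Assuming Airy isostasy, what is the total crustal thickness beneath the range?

Root depth r = h ρ_c / (ρ_m − ρ_c) = 1.94 km × 2832 / 483 = 11.37 km.
Total thickness = T + h + r = 41.4 km + 1.94 km + 11.37 km = 54.7 km.

54.7 km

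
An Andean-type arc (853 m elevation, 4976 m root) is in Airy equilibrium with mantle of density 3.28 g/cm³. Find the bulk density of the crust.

ρ_c h = (ρ_m − ρ_c) r → ρ_c (h + r) = ρ_m r → ρ_c = ρ_m r / (h + r).
ρ_c = 3.28 × 4976 m / (853 m + 4976 m) = 2.8 g/cm³.

2.8 g/cm³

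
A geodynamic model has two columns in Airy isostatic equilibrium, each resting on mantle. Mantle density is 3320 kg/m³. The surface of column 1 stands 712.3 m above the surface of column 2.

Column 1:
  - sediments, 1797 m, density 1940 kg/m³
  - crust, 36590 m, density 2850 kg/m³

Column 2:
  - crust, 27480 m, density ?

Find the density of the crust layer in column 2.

2690 kg/m³

Take the compensation level at the base of the deeper column (depth z_c below the surface of column 1) and equate Σ ρ_i t_i down to z_c; mantle fills any gap and the z_c terms cancel.
Column 1: 1797×1940 + 36590×2850 + (z_c − 38387)×3320
Column 2: 712.3×0 + 27480×ρ + (z_c − 712.3 − 27480)×3320
The z_c×3320 term appears on both sides and cancels. Collect the known terms of each column as K = Σ(ρt)_known − 3320 × (depth of known layers): K_1 = 107767680 − 3320×38387 = −19677160; K_2 = 0 − 3320×(712.3 + 27480) = −93598436.
Balance: K_1 = K_2 + 27480×ρ, so ρ = (K_1 − K_2)/27480 = 73921300/27480 = 2690 kg/m³.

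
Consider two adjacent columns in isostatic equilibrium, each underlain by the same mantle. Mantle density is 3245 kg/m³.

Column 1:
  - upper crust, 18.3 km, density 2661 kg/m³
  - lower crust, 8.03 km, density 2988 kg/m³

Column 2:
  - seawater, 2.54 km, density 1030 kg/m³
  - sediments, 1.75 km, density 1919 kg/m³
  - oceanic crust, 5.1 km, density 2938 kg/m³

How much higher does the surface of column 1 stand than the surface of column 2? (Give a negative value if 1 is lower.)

0.998 km

For any compensation level in the mantle, the mantle terms cancel and isostasy reduces to e = (Σt_1 − Σt_2) − (Σ(ρt)_1 − Σ(ρt)_2) / ρ_m.
Σt_1 = 26.33 km; Σt_2 = 9.39 km; Σ(ρt)_1 = 72689.94; Σ(ρt)_2 = 20958.25 (in km·kg/m³).
e = (26.33 − 9.39) − (72689.94 − 20958.25) / 3245 = 0.998 km.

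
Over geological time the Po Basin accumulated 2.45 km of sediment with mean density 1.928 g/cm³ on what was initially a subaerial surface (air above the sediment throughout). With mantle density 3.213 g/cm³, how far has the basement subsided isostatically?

Subaerial load: s = t ρ_sed / ρ_m = 2.45 km × 1.928/3.213 = 1.47 km.

1.47 km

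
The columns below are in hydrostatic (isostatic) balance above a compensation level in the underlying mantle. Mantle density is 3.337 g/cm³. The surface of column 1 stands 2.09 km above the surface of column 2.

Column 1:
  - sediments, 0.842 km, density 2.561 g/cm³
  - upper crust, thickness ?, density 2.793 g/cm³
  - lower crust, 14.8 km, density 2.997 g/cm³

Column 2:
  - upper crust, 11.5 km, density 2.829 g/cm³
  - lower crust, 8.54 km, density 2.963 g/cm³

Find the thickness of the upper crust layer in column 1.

19 km

Take the compensation level at the base of the deeper column (depth z_c below the surface of column 1) and equate Σ ρ_i t_i down to z_c; mantle fills any gap and the z_c terms cancel.
Column 1: 0.842×2.561 + x×2.793 + 14.8×2.997 + (z_c − 15.642 − x)×3.337
Column 2: 2.09×0 + 11.5×2.829 + 8.54×2.963 + (z_c − 2.09 − 20.04)×3.337
The z_c×3.337 term appears on both sides and cancels. Collect the known terms of each column as K = Σ(ρt)_known − 3.337 × (depth of known layers): K_1 = 46.511962 − 3.337×15.642 = −5.685392; K_2 = 57.83752 − 3.337×(2.09 + 20.04) = −16.01029.
Balance: K_1 − x×(3.337 − 2.793) = K_2, so x = (K_1 − K_2)/(3.337 − 2.793) = 10.3249/0.544 = 19 km.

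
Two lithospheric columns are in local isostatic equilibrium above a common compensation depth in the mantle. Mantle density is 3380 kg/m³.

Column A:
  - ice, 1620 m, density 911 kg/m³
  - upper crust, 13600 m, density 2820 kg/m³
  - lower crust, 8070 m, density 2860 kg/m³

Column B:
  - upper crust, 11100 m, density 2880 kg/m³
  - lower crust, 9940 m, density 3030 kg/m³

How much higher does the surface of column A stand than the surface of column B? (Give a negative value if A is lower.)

For any compensation level in the mantle, the mantle terms cancel and isostasy reduces to e = (Σt_A − Σt_B) − (Σ(ρt)_A − Σ(ρt)_B) / ρ_m.
Σt_A = 23290 m; Σt_B = 21040 m; Σ(ρt)_A = 62908020; Σ(ρt)_B = 62086200 (in m·kg/m³).
e = (23290 − 21040) − (62908020 − 62086200) / 3380 = 2010 m.

2010 m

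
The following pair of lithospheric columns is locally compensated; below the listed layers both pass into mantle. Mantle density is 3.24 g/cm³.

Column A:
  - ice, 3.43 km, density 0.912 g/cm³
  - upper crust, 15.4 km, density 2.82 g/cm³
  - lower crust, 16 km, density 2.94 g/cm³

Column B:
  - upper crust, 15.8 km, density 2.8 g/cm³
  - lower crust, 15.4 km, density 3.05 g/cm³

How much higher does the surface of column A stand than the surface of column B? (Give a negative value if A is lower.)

For any compensation level in the mantle, the mantle terms cancel and isostasy reduces to e = (Σt_A − Σt_B) − (Σ(ρt)_A − Σ(ρt)_B) / ρ_m.
Σt_A = 34.83 km; Σt_B = 31.2 km; Σ(ρt)_A = 93.59616; Σ(ρt)_B = 91.21 (in km·g/cm³).
e = (34.83 − 31.2) − (93.59616 − 91.21) / 3.24 = 2.89 km.

2.89 km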